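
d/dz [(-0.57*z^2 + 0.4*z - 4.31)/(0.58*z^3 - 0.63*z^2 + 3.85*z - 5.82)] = (0.3306*z^4 - 0.464*z^3 + 5.5569*z^2 + 1.2042*z + 14.2655)/(0.3364*z^6 - 0.7308*z^5 + 4.8629*z^4 - 11.6022*z^3 + 22.1557*z^2 - 44.814*z + 33.8724)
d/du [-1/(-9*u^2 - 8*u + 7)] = 2*(-9*u - 4)/(9*u^2 + 8*u - 7)^2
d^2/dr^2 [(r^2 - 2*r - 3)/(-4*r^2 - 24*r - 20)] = 4/(r^3 + 15*r^2 + 75*r + 125)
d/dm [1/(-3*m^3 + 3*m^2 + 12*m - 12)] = (3*m^2 - 2*m - 4)/(3*(m^3 - m^2 - 4*m + 4)^2)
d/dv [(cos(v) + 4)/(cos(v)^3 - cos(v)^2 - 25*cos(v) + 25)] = (-13*cos(v) + 11*cos(2*v) + cos(3*v) - 239)*sin(v)/(2*(cos(v)^3 - cos(v)^2 - 25*cos(v) + 25)^2)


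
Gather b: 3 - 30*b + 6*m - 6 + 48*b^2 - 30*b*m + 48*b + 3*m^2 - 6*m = 48*b^2 + b*(18 - 30*m) + 3*m^2 - 3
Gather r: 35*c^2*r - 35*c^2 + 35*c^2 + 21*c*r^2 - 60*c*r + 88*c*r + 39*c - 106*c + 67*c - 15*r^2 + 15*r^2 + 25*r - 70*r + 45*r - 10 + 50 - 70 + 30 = 21*c*r^2 + r*(35*c^2 + 28*c)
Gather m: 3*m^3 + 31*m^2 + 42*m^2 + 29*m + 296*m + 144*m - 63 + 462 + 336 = 3*m^3 + 73*m^2 + 469*m + 735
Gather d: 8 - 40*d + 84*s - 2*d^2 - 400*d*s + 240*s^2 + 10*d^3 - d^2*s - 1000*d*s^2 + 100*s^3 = 10*d^3 + d^2*(-s - 2) + d*(-1000*s^2 - 400*s - 40) + 100*s^3 + 240*s^2 + 84*s + 8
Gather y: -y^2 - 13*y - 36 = -y^2 - 13*y - 36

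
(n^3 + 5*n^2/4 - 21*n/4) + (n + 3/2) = n^3 + 5*n^2/4 - 17*n/4 + 3/2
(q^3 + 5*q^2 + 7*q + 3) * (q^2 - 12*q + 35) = q^5 - 7*q^4 - 18*q^3 + 94*q^2 + 209*q + 105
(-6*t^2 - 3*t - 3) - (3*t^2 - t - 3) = -9*t^2 - 2*t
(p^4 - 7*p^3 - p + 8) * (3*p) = 3*p^5 - 21*p^4 - 3*p^2 + 24*p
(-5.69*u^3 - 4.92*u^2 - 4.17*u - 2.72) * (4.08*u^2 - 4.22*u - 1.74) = -23.2152*u^5 + 3.9382*u^4 + 13.6494*u^3 + 15.0606*u^2 + 18.7342*u + 4.7328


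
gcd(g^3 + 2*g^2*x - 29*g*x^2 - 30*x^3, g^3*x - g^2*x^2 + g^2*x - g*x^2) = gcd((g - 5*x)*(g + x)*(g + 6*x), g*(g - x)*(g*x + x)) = 1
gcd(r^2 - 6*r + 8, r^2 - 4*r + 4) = r - 2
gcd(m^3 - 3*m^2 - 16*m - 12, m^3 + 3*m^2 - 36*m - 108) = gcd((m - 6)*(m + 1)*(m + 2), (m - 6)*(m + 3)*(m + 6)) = m - 6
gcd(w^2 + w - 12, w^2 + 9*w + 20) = w + 4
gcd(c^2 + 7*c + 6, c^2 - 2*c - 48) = c + 6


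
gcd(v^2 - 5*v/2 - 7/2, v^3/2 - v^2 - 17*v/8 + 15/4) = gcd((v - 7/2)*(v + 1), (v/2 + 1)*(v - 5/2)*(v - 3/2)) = 1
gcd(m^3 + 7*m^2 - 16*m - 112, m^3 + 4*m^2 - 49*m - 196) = m^2 + 11*m + 28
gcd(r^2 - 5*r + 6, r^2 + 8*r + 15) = 1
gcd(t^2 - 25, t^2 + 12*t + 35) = t + 5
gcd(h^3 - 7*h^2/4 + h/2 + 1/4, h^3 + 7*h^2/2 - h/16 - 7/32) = h + 1/4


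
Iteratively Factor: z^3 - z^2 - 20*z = (z + 4)*(z^2 - 5*z) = z*(z + 4)*(z - 5)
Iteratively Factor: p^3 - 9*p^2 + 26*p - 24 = (p - 2)*(p^2 - 7*p + 12) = (p - 3)*(p - 2)*(p - 4)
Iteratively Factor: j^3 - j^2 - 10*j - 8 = (j - 4)*(j^2 + 3*j + 2) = (j - 4)*(j + 2)*(j + 1)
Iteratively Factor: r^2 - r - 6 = (r + 2)*(r - 3)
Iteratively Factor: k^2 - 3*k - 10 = (k + 2)*(k - 5)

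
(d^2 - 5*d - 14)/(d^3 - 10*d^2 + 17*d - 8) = (d^2 - 5*d - 14)/(d^3 - 10*d^2 + 17*d - 8)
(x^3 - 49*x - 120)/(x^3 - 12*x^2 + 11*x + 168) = (x + 5)/(x - 7)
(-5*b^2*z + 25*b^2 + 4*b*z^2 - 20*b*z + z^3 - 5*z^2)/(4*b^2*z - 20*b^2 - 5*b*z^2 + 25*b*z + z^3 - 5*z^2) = (5*b + z)/(-4*b + z)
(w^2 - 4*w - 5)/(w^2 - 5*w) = (w + 1)/w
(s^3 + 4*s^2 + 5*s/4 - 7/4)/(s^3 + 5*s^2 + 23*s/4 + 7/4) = (2*s - 1)/(2*s + 1)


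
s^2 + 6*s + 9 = (s + 3)^2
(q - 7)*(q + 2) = q^2 - 5*q - 14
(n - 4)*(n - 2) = n^2 - 6*n + 8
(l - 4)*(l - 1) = l^2 - 5*l + 4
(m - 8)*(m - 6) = m^2 - 14*m + 48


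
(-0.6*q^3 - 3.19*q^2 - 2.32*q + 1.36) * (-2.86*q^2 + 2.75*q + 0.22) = 1.716*q^5 + 7.4734*q^4 - 2.2693*q^3 - 10.9714*q^2 + 3.2296*q + 0.2992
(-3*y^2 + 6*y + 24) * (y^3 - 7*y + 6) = -3*y^5 + 6*y^4 + 45*y^3 - 60*y^2 - 132*y + 144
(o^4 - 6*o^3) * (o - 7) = o^5 - 13*o^4 + 42*o^3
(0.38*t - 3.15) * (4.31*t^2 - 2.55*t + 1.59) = 1.6378*t^3 - 14.5455*t^2 + 8.6367*t - 5.0085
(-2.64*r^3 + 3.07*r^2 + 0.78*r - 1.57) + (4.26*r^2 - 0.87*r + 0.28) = -2.64*r^3 + 7.33*r^2 - 0.09*r - 1.29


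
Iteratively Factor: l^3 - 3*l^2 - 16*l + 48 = (l + 4)*(l^2 - 7*l + 12) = (l - 3)*(l + 4)*(l - 4)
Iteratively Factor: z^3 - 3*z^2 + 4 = (z - 2)*(z^2 - z - 2) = (z - 2)*(z + 1)*(z - 2)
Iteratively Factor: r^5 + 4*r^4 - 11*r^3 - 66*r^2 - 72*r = (r)*(r^4 + 4*r^3 - 11*r^2 - 66*r - 72) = r*(r - 4)*(r^3 + 8*r^2 + 21*r + 18) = r*(r - 4)*(r + 2)*(r^2 + 6*r + 9) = r*(r - 4)*(r + 2)*(r + 3)*(r + 3)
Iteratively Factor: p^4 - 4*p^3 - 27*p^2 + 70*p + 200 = (p - 5)*(p^3 + p^2 - 22*p - 40) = (p - 5)*(p + 2)*(p^2 - p - 20) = (p - 5)*(p + 2)*(p + 4)*(p - 5)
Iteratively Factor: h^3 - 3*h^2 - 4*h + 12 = (h - 3)*(h^2 - 4) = (h - 3)*(h - 2)*(h + 2)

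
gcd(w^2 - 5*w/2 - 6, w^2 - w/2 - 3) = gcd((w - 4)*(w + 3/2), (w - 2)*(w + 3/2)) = w + 3/2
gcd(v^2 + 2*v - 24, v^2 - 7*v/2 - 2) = v - 4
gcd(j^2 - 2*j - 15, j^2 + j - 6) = j + 3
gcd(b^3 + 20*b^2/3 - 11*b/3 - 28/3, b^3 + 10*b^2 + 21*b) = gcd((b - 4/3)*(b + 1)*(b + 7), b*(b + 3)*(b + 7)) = b + 7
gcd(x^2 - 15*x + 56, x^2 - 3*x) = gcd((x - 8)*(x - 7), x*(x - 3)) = 1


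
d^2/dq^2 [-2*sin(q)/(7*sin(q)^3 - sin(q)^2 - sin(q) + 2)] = 2*(196*sin(q)^7 - 77*sin(q)^6 - 257*sin(q)^5 - 57*sin(q)^4 + 277*sin(q)^2/2 - 16*sin(q) + 7*sin(3*q)^2/2 + 7*sin(3*q)/2 - sin(5*q)/2 - 4)/(7*sin(q)^3 - sin(q)^2 - sin(q) + 2)^3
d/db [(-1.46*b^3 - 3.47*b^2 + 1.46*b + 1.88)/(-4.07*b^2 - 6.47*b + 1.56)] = (5.9422*b^4 + 18.8924*b^3 + 21.5603*b^2 + 4.4768*b + 14.4412)/(16.5649*b^4 + 52.6658*b^3 + 29.1625*b^2 - 20.1864*b + 2.4336)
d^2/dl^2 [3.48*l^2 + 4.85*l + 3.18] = 6.96000000000000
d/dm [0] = 0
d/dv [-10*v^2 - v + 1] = -20*v - 1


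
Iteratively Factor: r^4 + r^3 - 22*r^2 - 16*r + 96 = (r + 4)*(r^3 - 3*r^2 - 10*r + 24) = (r - 2)*(r + 4)*(r^2 - r - 12) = (r - 2)*(r + 3)*(r + 4)*(r - 4)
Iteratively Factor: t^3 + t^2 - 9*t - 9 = (t - 3)*(t^2 + 4*t + 3) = (t - 3)*(t + 1)*(t + 3)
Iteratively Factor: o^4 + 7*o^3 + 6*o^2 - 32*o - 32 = (o + 1)*(o^3 + 6*o^2 - 32) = (o + 1)*(o + 4)*(o^2 + 2*o - 8) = (o - 2)*(o + 1)*(o + 4)*(o + 4)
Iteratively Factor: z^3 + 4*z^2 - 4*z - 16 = (z - 2)*(z^2 + 6*z + 8) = (z - 2)*(z + 4)*(z + 2)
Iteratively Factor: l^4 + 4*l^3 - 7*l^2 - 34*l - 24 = (l + 2)*(l^3 + 2*l^2 - 11*l - 12) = (l + 2)*(l + 4)*(l^2 - 2*l - 3) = (l - 3)*(l + 2)*(l + 4)*(l + 1)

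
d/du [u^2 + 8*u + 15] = 2*u + 8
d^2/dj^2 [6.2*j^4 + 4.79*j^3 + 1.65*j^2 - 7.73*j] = 74.4*j^2 + 28.74*j + 3.3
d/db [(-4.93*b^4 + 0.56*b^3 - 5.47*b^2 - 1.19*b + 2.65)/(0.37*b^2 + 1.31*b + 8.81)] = (-3.6482*b^5 - 19.1677*b^4 - 172.266*b^3 + 8.0754*b^2 - 98.3424*b - 13.9554)/(0.1369*b^4 + 0.9694*b^3 + 8.2355*b^2 + 23.0822*b + 77.6161)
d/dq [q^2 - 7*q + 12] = 2*q - 7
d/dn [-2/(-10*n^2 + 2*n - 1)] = 4*(1 - 10*n)/(10*n^2 - 2*n + 1)^2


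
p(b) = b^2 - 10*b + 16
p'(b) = 2*b - 10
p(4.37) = -8.60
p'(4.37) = -1.26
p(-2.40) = 45.76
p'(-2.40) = -14.80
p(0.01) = 15.90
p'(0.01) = -9.98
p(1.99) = 0.06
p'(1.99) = -6.02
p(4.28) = -8.48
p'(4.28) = -1.44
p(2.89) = -4.55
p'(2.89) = -4.22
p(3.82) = -7.61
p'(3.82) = -2.36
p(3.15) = -5.58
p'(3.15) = -3.70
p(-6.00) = 112.00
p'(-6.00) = -22.00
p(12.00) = 40.00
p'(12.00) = 14.00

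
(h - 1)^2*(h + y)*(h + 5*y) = h^4 + 6*h^3*y - 2*h^3 + 5*h^2*y^2 - 12*h^2*y + h^2 - 10*h*y^2 + 6*h*y + 5*y^2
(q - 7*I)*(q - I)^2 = q^3 - 9*I*q^2 - 15*q + 7*I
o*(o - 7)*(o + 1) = o^3 - 6*o^2 - 7*o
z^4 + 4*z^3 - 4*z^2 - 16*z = z*(z - 2)*(z + 2)*(z + 4)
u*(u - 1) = u^2 - u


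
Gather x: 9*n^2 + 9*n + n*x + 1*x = 9*n^2 + 9*n + x*(n + 1)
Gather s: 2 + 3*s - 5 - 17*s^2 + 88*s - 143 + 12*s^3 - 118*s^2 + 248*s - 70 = 12*s^3 - 135*s^2 + 339*s - 216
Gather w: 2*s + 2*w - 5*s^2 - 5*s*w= -5*s^2 + 2*s + w*(2 - 5*s)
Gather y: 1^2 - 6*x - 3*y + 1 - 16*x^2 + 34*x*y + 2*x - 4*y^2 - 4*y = -16*x^2 - 4*x - 4*y^2 + y*(34*x - 7) + 2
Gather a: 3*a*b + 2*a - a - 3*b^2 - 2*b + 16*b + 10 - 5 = a*(3*b + 1) - 3*b^2 + 14*b + 5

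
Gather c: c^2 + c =c^2 + c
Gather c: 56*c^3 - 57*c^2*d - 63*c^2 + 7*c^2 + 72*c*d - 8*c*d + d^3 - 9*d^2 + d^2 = 56*c^3 + c^2*(-57*d - 56) + 64*c*d + d^3 - 8*d^2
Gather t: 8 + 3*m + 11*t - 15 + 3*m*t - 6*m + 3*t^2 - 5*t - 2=-3*m + 3*t^2 + t*(3*m + 6) - 9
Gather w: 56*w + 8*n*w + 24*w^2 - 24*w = 24*w^2 + w*(8*n + 32)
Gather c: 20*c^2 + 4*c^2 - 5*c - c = 24*c^2 - 6*c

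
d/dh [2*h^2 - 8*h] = 4*h - 8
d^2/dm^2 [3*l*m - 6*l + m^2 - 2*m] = 2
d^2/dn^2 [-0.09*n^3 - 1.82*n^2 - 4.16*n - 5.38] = -0.54*n - 3.64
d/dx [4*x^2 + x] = 8*x + 1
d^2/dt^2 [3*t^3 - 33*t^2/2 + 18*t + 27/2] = 18*t - 33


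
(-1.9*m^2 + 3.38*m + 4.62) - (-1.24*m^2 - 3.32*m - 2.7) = -0.66*m^2 + 6.7*m + 7.32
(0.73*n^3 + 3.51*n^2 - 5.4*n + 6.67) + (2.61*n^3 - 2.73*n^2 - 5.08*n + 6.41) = 3.34*n^3 + 0.78*n^2 - 10.48*n + 13.08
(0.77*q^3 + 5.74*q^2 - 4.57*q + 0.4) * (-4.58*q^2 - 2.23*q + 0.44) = -3.5266*q^5 - 28.0063*q^4 + 8.4692*q^3 + 10.8847*q^2 - 2.9028*q + 0.176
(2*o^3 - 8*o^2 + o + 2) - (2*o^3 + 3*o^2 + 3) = -11*o^2 + o - 1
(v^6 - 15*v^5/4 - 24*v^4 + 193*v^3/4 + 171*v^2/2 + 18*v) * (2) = 2*v^6 - 15*v^5/2 - 48*v^4 + 193*v^3/2 + 171*v^2 + 36*v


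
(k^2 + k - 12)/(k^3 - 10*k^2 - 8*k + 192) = (k - 3)/(k^2 - 14*k + 48)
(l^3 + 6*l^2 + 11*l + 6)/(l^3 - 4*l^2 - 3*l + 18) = (l^2 + 4*l + 3)/(l^2 - 6*l + 9)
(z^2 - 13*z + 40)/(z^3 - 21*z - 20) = (z - 8)/(z^2 + 5*z + 4)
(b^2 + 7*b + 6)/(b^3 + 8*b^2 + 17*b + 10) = (b + 6)/(b^2 + 7*b + 10)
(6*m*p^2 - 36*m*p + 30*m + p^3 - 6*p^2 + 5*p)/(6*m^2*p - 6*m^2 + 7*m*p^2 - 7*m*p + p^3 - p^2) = (p - 5)/(m + p)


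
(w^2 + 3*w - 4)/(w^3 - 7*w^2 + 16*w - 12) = (w^2 + 3*w - 4)/(w^3 - 7*w^2 + 16*w - 12)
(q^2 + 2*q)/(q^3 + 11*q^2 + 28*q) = (q + 2)/(q^2 + 11*q + 28)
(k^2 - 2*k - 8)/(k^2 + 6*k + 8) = (k - 4)/(k + 4)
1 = 1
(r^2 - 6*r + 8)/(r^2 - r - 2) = (r - 4)/(r + 1)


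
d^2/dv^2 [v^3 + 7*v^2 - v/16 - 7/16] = 6*v + 14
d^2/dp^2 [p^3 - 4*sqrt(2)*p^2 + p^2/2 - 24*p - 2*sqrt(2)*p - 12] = 6*p - 8*sqrt(2) + 1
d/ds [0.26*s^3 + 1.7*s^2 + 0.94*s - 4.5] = 0.78*s^2 + 3.4*s + 0.94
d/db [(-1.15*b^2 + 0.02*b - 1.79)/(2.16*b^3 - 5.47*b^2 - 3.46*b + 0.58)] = (2.484*b^4 - 0.0863999999999994*b^3 + 15.6876*b^2 - 20.9166*b - 6.1818)/(4.6656*b^6 - 23.6304*b^5 + 14.9737*b^4 + 40.358*b^3 + 5.6264*b^2 - 4.0136*b + 0.3364)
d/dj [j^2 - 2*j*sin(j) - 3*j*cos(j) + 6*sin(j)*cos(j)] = 3*j*sin(j) - 2*j*cos(j) + 2*j - 2*sin(j) - 3*cos(j) + 6*cos(2*j)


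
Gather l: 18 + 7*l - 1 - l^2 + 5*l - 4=-l^2 + 12*l + 13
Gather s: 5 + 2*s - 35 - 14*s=-12*s - 30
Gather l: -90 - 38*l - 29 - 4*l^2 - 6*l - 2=-4*l^2 - 44*l - 121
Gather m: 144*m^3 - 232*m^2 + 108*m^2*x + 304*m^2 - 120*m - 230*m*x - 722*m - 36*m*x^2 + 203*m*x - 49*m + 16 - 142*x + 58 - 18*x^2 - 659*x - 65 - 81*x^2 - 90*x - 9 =144*m^3 + m^2*(108*x + 72) + m*(-36*x^2 - 27*x - 891) - 99*x^2 - 891*x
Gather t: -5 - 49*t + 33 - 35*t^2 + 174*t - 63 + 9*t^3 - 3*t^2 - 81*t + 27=9*t^3 - 38*t^2 + 44*t - 8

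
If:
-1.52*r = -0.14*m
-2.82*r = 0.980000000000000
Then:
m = -3.77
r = -0.35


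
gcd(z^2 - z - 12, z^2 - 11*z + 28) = z - 4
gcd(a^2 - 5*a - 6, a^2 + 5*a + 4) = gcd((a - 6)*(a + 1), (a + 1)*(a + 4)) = a + 1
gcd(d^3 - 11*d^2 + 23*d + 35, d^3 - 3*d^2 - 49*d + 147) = d - 7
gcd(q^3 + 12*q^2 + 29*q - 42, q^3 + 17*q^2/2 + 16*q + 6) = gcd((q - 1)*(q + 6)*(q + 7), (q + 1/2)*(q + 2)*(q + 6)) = q + 6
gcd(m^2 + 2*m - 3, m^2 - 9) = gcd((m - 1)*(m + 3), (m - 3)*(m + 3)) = m + 3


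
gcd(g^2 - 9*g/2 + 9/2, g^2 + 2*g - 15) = g - 3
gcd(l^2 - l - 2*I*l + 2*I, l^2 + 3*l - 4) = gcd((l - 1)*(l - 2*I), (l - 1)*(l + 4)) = l - 1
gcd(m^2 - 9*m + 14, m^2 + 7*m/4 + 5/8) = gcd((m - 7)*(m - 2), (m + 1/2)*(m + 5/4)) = 1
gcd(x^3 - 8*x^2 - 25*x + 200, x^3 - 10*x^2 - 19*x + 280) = x^2 - 3*x - 40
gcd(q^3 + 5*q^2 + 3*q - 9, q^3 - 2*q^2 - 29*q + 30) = q - 1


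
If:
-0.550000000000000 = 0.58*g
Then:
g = -0.95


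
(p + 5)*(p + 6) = p^2 + 11*p + 30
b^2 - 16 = (b - 4)*(b + 4)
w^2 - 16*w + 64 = (w - 8)^2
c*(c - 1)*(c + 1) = c^3 - c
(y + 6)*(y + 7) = y^2 + 13*y + 42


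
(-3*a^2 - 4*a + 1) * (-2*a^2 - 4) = 6*a^4 + 8*a^3 + 10*a^2 + 16*a - 4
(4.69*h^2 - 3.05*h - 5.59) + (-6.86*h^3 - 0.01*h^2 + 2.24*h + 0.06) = -6.86*h^3 + 4.68*h^2 - 0.81*h - 5.53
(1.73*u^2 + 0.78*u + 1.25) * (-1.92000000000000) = -3.3216*u^2 - 1.4976*u - 2.4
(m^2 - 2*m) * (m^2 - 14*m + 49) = m^4 - 16*m^3 + 77*m^2 - 98*m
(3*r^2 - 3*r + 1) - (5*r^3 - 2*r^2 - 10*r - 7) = -5*r^3 + 5*r^2 + 7*r + 8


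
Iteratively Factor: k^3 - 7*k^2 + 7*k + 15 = (k - 3)*(k^2 - 4*k - 5) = (k - 5)*(k - 3)*(k + 1)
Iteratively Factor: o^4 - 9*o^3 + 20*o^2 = (o - 4)*(o^3 - 5*o^2) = o*(o - 4)*(o^2 - 5*o) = o^2*(o - 4)*(o - 5)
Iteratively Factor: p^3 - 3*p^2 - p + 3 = (p + 1)*(p^2 - 4*p + 3) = (p - 3)*(p + 1)*(p - 1)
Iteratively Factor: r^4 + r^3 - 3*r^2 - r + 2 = (r - 1)*(r^3 + 2*r^2 - r - 2) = (r - 1)*(r + 1)*(r^2 + r - 2) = (r - 1)*(r + 1)*(r + 2)*(r - 1)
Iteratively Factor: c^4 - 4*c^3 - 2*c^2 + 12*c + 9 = (c - 3)*(c^3 - c^2 - 5*c - 3) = (c - 3)*(c + 1)*(c^2 - 2*c - 3) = (c - 3)*(c + 1)^2*(c - 3)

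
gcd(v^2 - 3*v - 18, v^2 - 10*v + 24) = v - 6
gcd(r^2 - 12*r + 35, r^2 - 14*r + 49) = r - 7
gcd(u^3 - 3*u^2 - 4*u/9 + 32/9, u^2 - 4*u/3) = u - 4/3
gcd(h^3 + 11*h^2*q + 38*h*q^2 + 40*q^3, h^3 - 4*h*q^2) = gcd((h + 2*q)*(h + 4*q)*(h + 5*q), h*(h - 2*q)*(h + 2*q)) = h + 2*q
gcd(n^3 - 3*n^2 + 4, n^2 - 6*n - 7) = n + 1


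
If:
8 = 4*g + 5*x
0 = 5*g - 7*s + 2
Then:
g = 2 - 5*x/4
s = 12/7 - 25*x/28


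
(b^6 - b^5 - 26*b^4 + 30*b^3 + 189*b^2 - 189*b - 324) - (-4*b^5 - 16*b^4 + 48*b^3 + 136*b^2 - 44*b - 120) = b^6 + 3*b^5 - 10*b^4 - 18*b^3 + 53*b^2 - 145*b - 204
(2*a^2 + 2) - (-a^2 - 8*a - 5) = 3*a^2 + 8*a + 7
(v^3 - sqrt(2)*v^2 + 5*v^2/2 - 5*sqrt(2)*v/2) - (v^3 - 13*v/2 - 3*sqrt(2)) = -sqrt(2)*v^2 + 5*v^2/2 - 5*sqrt(2)*v/2 + 13*v/2 + 3*sqrt(2)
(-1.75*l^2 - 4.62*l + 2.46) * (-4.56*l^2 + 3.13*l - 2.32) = 7.98*l^4 + 15.5897*l^3 - 21.6182*l^2 + 18.4182*l - 5.7072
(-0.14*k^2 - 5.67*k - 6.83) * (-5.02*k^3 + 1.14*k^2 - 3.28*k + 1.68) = 0.7028*k^5 + 28.3038*k^4 + 28.282*k^3 + 10.5762*k^2 + 12.8768*k - 11.4744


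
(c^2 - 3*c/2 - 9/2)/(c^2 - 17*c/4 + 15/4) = 2*(2*c + 3)/(4*c - 5)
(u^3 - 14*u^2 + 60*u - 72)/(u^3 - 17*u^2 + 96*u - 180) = (u - 2)/(u - 5)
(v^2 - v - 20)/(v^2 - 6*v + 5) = (v + 4)/(v - 1)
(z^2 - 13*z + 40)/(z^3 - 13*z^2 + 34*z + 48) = (z - 5)/(z^2 - 5*z - 6)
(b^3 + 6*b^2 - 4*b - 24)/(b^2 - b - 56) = (-b^3 - 6*b^2 + 4*b + 24)/(-b^2 + b + 56)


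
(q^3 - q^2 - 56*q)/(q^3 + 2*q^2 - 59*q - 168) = q/(q + 3)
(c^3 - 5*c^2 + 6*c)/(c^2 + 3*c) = (c^2 - 5*c + 6)/(c + 3)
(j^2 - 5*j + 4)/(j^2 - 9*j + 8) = (j - 4)/(j - 8)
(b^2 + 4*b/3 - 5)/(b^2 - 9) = (b - 5/3)/(b - 3)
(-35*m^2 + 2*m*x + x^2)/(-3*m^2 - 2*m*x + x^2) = (35*m^2 - 2*m*x - x^2)/(3*m^2 + 2*m*x - x^2)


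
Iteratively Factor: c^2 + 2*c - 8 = (c - 2)*(c + 4)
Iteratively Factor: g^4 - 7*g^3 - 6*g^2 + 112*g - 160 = (g + 4)*(g^3 - 11*g^2 + 38*g - 40) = (g - 2)*(g + 4)*(g^2 - 9*g + 20) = (g - 4)*(g - 2)*(g + 4)*(g - 5)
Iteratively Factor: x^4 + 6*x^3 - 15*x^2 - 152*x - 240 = (x + 4)*(x^3 + 2*x^2 - 23*x - 60) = (x + 3)*(x + 4)*(x^2 - x - 20) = (x - 5)*(x + 3)*(x + 4)*(x + 4)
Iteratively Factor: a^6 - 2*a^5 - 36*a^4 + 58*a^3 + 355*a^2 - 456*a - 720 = (a - 5)*(a^5 + 3*a^4 - 21*a^3 - 47*a^2 + 120*a + 144) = (a - 5)*(a - 3)*(a^4 + 6*a^3 - 3*a^2 - 56*a - 48) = (a - 5)*(a - 3)^2*(a^3 + 9*a^2 + 24*a + 16) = (a - 5)*(a - 3)^2*(a + 1)*(a^2 + 8*a + 16) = (a - 5)*(a - 3)^2*(a + 1)*(a + 4)*(a + 4)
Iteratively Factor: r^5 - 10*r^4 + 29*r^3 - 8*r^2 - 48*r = (r - 3)*(r^4 - 7*r^3 + 8*r^2 + 16*r) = (r - 3)*(r + 1)*(r^3 - 8*r^2 + 16*r) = (r - 4)*(r - 3)*(r + 1)*(r^2 - 4*r) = r*(r - 4)*(r - 3)*(r + 1)*(r - 4)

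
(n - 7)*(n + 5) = n^2 - 2*n - 35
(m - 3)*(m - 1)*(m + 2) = m^3 - 2*m^2 - 5*m + 6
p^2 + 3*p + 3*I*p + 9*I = (p + 3)*(p + 3*I)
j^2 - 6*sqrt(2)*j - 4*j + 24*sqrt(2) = (j - 4)*(j - 6*sqrt(2))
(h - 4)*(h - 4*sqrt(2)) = h^2 - 4*sqrt(2)*h - 4*h + 16*sqrt(2)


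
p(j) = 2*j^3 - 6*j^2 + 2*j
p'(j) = 6*j^2 - 12*j + 2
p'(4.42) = 66.18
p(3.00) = 6.00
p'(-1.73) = 40.72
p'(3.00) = 20.00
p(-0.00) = 0.00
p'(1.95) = 1.42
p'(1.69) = -1.14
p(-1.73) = -31.77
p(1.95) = -4.09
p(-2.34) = -63.16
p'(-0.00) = 2.00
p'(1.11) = -3.93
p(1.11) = -2.44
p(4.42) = 64.32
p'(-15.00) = 1532.00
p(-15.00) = -8130.00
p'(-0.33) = 6.61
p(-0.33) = -1.39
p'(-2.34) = 62.93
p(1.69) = -4.10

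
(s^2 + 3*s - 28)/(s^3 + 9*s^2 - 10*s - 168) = 1/(s + 6)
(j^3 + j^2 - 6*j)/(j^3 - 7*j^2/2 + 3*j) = 2*(j + 3)/(2*j - 3)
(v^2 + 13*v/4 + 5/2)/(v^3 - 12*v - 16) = (v + 5/4)/(v^2 - 2*v - 8)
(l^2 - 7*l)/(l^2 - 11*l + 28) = l/(l - 4)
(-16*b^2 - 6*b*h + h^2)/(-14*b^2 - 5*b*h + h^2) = (8*b - h)/(7*b - h)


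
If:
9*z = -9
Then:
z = -1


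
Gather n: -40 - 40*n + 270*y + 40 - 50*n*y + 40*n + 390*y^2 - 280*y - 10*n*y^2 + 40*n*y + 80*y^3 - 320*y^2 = n*(-10*y^2 - 10*y) + 80*y^3 + 70*y^2 - 10*y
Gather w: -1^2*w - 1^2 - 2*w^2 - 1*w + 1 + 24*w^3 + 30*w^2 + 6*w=24*w^3 + 28*w^2 + 4*w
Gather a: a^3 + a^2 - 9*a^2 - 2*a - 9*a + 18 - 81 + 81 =a^3 - 8*a^2 - 11*a + 18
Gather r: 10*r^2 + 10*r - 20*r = 10*r^2 - 10*r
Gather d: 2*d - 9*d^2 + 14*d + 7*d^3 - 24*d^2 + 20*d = 7*d^3 - 33*d^2 + 36*d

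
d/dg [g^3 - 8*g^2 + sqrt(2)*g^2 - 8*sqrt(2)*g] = 3*g^2 - 16*g + 2*sqrt(2)*g - 8*sqrt(2)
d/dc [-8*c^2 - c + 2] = -16*c - 1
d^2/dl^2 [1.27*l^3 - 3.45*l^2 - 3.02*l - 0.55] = 7.62*l - 6.9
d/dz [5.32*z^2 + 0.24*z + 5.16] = 10.64*z + 0.24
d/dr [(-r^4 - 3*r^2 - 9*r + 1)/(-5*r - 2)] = (15*r^4 + 8*r^3 + 15*r^2 + 12*r + 23)/(25*r^2 + 20*r + 4)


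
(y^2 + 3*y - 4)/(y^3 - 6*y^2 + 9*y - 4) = (y + 4)/(y^2 - 5*y + 4)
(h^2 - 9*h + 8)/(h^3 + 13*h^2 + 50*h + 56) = (h^2 - 9*h + 8)/(h^3 + 13*h^2 + 50*h + 56)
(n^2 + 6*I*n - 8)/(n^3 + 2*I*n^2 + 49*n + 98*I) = (n + 4*I)/(n^2 + 49)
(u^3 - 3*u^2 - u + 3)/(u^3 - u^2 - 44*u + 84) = (u^3 - 3*u^2 - u + 3)/(u^3 - u^2 - 44*u + 84)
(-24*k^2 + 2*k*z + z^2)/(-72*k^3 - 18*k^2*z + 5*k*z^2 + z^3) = 1/(3*k + z)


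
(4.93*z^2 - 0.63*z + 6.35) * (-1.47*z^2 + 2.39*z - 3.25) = -7.2471*z^4 + 12.7088*z^3 - 26.8627*z^2 + 17.224*z - 20.6375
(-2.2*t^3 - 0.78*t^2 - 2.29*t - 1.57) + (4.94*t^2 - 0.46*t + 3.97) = -2.2*t^3 + 4.16*t^2 - 2.75*t + 2.4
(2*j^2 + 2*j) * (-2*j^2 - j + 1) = -4*j^4 - 6*j^3 + 2*j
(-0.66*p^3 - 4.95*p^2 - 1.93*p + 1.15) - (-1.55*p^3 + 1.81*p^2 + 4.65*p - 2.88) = 0.89*p^3 - 6.76*p^2 - 6.58*p + 4.03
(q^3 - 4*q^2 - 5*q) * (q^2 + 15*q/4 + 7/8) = q^5 - q^4/4 - 153*q^3/8 - 89*q^2/4 - 35*q/8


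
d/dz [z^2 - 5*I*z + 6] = 2*z - 5*I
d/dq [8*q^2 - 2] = 16*q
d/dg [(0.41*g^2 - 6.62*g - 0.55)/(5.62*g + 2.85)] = (2.3042*g^2 + 2.337*g - 15.776)/(31.5844*g^2 + 32.034*g + 8.1225)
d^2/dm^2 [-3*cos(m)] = 3*cos(m)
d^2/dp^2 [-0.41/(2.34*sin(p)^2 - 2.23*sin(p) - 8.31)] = (-8.979984*sin(p)^4 + 6.418386*sin(p)^3 - 20.459369*sin(p)^2 - 5.238939*sin(p) + 20.023006)/(-2.34*sin(p)^2 + 2.23*sin(p) + 8.31)^3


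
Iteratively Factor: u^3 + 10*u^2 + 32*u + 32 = (u + 2)*(u^2 + 8*u + 16) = (u + 2)*(u + 4)*(u + 4)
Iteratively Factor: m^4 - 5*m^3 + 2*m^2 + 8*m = (m - 2)*(m^3 - 3*m^2 - 4*m) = m*(m - 2)*(m^2 - 3*m - 4) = m*(m - 4)*(m - 2)*(m + 1)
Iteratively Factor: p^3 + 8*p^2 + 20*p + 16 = (p + 2)*(p^2 + 6*p + 8) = (p + 2)*(p + 4)*(p + 2)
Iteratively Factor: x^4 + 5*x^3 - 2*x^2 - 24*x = (x)*(x^3 + 5*x^2 - 2*x - 24) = x*(x + 4)*(x^2 + x - 6) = x*(x + 3)*(x + 4)*(x - 2)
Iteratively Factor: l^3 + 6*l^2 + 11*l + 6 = (l + 2)*(l^2 + 4*l + 3) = (l + 2)*(l + 3)*(l + 1)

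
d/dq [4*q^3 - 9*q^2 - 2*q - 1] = 12*q^2 - 18*q - 2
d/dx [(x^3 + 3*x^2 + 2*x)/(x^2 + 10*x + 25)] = (x^3 + 15*x^2 + 28*x + 10)/(x^3 + 15*x^2 + 75*x + 125)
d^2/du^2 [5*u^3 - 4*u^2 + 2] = 30*u - 8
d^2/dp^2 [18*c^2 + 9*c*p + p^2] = 2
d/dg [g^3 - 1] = 3*g^2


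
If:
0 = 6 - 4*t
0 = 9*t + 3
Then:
No Solution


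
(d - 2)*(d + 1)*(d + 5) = d^3 + 4*d^2 - 7*d - 10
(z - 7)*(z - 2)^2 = z^3 - 11*z^2 + 32*z - 28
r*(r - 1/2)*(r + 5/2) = r^3 + 2*r^2 - 5*r/4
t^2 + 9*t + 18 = (t + 3)*(t + 6)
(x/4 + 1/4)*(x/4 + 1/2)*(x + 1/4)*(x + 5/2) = x^4/16 + 23*x^3/64 + 87*x^2/128 + 59*x/128 + 5/64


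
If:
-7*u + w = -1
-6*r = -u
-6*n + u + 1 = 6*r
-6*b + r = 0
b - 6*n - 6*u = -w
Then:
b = 2/37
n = 1/6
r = 12/37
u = 72/37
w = 467/37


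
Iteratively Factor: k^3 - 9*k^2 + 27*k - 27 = (k - 3)*(k^2 - 6*k + 9) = (k - 3)^2*(k - 3)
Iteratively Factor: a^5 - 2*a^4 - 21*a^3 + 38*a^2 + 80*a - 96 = (a - 1)*(a^4 - a^3 - 22*a^2 + 16*a + 96) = (a - 3)*(a - 1)*(a^3 + 2*a^2 - 16*a - 32) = (a - 3)*(a - 1)*(a + 2)*(a^2 - 16) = (a - 3)*(a - 1)*(a + 2)*(a + 4)*(a - 4)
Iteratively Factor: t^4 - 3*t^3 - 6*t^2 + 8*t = (t - 4)*(t^3 + t^2 - 2*t) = t*(t - 4)*(t^2 + t - 2) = t*(t - 4)*(t + 2)*(t - 1)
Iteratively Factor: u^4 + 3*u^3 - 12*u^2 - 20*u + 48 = (u + 4)*(u^3 - u^2 - 8*u + 12) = (u - 2)*(u + 4)*(u^2 + u - 6) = (u - 2)^2*(u + 4)*(u + 3)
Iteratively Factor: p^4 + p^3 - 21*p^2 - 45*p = (p + 3)*(p^3 - 2*p^2 - 15*p) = (p - 5)*(p + 3)*(p^2 + 3*p) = (p - 5)*(p + 3)^2*(p)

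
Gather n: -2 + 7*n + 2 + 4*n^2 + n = 4*n^2 + 8*n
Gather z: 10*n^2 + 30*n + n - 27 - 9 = 10*n^2 + 31*n - 36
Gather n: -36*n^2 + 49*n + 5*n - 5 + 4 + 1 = -36*n^2 + 54*n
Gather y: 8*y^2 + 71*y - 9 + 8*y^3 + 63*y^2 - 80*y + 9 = 8*y^3 + 71*y^2 - 9*y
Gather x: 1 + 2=3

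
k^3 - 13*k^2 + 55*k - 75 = (k - 5)^2*(k - 3)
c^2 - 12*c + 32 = (c - 8)*(c - 4)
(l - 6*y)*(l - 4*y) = l^2 - 10*l*y + 24*y^2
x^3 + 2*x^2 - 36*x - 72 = (x - 6)*(x + 2)*(x + 6)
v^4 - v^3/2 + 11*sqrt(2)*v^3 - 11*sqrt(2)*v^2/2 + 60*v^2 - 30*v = v*(v - 1/2)*(v + 5*sqrt(2))*(v + 6*sqrt(2))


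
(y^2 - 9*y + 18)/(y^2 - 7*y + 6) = (y - 3)/(y - 1)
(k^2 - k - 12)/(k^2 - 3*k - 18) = (k - 4)/(k - 6)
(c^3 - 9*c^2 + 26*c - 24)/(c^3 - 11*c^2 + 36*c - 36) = (c - 4)/(c - 6)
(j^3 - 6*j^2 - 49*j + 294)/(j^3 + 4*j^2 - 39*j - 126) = (j - 7)/(j + 3)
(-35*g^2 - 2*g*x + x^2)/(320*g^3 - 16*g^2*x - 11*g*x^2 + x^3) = (-7*g + x)/(64*g^2 - 16*g*x + x^2)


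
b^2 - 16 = (b - 4)*(b + 4)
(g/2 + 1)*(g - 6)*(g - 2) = g^3/2 - 3*g^2 - 2*g + 12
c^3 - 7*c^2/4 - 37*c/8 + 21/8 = (c - 3)*(c - 1/2)*(c + 7/4)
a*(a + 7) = a^2 + 7*a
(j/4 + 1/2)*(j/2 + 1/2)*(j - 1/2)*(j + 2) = j^4/8 + 9*j^3/16 + 11*j^2/16 - 1/4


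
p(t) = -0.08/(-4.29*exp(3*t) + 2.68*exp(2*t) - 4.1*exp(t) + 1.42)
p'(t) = -0.08*(12.87*exp(3*t) - 5.36*exp(2*t) + 4.1*exp(t))/(-4.29*exp(3*t) + 2.68*exp(2*t) - 4.1*exp(t) + 1.42)^2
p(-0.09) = 0.02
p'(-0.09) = -0.06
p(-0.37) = 0.05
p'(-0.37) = -0.15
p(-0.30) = 0.04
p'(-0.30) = -0.12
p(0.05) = 0.02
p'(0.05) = -0.04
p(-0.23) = 0.03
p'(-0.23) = -0.10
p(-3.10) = -0.06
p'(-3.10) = -0.01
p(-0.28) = 0.04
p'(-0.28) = -0.11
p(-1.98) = -0.09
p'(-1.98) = -0.05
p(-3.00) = -0.07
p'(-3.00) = -0.01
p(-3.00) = -0.07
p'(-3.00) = -0.01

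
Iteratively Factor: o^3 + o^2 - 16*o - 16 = (o + 4)*(o^2 - 3*o - 4) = (o + 1)*(o + 4)*(o - 4)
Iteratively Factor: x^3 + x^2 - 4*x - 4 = (x + 2)*(x^2 - x - 2) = (x - 2)*(x + 2)*(x + 1)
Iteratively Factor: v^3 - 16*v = (v)*(v^2 - 16) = v*(v - 4)*(v + 4)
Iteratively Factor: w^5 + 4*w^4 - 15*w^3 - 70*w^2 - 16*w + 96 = (w - 1)*(w^4 + 5*w^3 - 10*w^2 - 80*w - 96) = (w - 1)*(w + 3)*(w^3 + 2*w^2 - 16*w - 32) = (w - 4)*(w - 1)*(w + 3)*(w^2 + 6*w + 8) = (w - 4)*(w - 1)*(w + 2)*(w + 3)*(w + 4)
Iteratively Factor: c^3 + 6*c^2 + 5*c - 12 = (c + 4)*(c^2 + 2*c - 3) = (c - 1)*(c + 4)*(c + 3)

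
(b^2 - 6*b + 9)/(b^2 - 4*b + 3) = (b - 3)/(b - 1)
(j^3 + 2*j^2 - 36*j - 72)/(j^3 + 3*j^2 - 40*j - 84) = (j + 6)/(j + 7)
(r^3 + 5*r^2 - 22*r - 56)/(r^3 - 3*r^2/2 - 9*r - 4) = 2*(r + 7)/(2*r + 1)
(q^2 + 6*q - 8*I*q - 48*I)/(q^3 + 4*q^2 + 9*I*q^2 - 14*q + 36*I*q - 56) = (q^2 + q*(6 - 8*I) - 48*I)/(q^3 + q^2*(4 + 9*I) + q*(-14 + 36*I) - 56)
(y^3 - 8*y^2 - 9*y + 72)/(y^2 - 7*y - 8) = (y^2 - 9)/(y + 1)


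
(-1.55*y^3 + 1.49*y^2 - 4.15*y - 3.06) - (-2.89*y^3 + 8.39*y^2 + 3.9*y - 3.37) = 1.34*y^3 - 6.9*y^2 - 8.05*y + 0.31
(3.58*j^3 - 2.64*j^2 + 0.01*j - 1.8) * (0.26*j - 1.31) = 0.9308*j^4 - 5.3762*j^3 + 3.461*j^2 - 0.4811*j + 2.358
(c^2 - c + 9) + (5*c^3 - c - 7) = 5*c^3 + c^2 - 2*c + 2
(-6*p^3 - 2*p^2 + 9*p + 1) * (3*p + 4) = -18*p^4 - 30*p^3 + 19*p^2 + 39*p + 4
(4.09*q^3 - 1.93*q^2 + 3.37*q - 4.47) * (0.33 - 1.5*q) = -6.135*q^4 + 4.2447*q^3 - 5.6919*q^2 + 7.8171*q - 1.4751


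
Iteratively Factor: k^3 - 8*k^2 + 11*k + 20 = (k - 5)*(k^2 - 3*k - 4) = (k - 5)*(k - 4)*(k + 1)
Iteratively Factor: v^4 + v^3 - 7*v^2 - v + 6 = (v + 3)*(v^3 - 2*v^2 - v + 2) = (v + 1)*(v + 3)*(v^2 - 3*v + 2) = (v - 1)*(v + 1)*(v + 3)*(v - 2)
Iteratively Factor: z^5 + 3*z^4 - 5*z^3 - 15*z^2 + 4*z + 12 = (z + 2)*(z^4 + z^3 - 7*z^2 - z + 6) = (z + 2)*(z + 3)*(z^3 - 2*z^2 - z + 2) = (z + 1)*(z + 2)*(z + 3)*(z^2 - 3*z + 2) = (z - 2)*(z + 1)*(z + 2)*(z + 3)*(z - 1)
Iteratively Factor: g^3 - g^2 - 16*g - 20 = (g + 2)*(g^2 - 3*g - 10) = (g + 2)^2*(g - 5)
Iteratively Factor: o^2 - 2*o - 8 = (o + 2)*(o - 4)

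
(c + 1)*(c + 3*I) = c^2 + c + 3*I*c + 3*I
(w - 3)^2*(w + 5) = w^3 - w^2 - 21*w + 45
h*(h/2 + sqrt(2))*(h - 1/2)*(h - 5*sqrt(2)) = h^4/2 - 3*sqrt(2)*h^3/2 - h^3/4 - 10*h^2 + 3*sqrt(2)*h^2/4 + 5*h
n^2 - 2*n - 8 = (n - 4)*(n + 2)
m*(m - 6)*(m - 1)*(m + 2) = m^4 - 5*m^3 - 8*m^2 + 12*m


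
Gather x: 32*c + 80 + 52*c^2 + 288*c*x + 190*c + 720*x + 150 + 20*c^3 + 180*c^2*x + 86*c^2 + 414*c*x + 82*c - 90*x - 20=20*c^3 + 138*c^2 + 304*c + x*(180*c^2 + 702*c + 630) + 210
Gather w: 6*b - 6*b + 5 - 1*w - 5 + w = 0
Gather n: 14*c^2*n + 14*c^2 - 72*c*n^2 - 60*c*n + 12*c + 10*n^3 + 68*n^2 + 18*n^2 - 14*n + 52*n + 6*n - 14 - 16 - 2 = 14*c^2 + 12*c + 10*n^3 + n^2*(86 - 72*c) + n*(14*c^2 - 60*c + 44) - 32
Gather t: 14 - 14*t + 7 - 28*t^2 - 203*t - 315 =-28*t^2 - 217*t - 294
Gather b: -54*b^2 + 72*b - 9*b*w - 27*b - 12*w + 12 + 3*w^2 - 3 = -54*b^2 + b*(45 - 9*w) + 3*w^2 - 12*w + 9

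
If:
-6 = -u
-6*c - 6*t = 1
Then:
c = -t - 1/6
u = 6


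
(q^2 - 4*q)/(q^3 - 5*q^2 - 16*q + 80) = q/(q^2 - q - 20)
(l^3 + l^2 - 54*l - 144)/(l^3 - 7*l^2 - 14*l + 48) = (l + 6)/(l - 2)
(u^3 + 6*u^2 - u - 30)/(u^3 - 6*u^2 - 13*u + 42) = (u + 5)/(u - 7)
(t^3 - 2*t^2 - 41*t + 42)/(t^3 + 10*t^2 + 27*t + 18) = (t^2 - 8*t + 7)/(t^2 + 4*t + 3)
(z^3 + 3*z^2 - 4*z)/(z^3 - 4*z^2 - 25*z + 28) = z/(z - 7)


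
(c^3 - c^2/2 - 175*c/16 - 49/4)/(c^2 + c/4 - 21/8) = (4*c^2 - 9*c - 28)/(2*(2*c - 3))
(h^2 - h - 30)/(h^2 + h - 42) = (h + 5)/(h + 7)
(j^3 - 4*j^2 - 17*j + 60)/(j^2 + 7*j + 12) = (j^2 - 8*j + 15)/(j + 3)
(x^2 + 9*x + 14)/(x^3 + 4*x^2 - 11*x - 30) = (x + 7)/(x^2 + 2*x - 15)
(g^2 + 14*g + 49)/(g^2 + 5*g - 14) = (g + 7)/(g - 2)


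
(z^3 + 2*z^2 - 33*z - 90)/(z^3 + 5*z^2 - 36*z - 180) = (z + 3)/(z + 6)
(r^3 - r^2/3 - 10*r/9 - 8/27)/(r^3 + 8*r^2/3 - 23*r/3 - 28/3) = (27*r^3 - 9*r^2 - 30*r - 8)/(9*(3*r^3 + 8*r^2 - 23*r - 28))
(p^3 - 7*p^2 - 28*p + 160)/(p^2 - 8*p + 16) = (p^2 - 3*p - 40)/(p - 4)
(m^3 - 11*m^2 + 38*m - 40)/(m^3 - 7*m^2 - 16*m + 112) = (m^2 - 7*m + 10)/(m^2 - 3*m - 28)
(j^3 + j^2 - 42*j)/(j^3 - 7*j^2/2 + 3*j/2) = 2*(j^2 + j - 42)/(2*j^2 - 7*j + 3)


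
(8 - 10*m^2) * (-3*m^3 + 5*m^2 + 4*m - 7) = 30*m^5 - 50*m^4 - 64*m^3 + 110*m^2 + 32*m - 56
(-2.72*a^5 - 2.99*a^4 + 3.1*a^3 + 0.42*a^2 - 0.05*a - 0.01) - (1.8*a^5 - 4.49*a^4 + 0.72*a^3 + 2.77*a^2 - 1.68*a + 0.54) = -4.52*a^5 + 1.5*a^4 + 2.38*a^3 - 2.35*a^2 + 1.63*a - 0.55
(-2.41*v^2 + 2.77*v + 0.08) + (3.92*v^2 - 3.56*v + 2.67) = 1.51*v^2 - 0.79*v + 2.75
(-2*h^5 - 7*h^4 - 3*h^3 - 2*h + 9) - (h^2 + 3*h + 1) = -2*h^5 - 7*h^4 - 3*h^3 - h^2 - 5*h + 8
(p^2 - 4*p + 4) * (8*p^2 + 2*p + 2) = 8*p^4 - 30*p^3 + 26*p^2 + 8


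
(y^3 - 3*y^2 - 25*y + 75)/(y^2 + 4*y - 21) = (y^2 - 25)/(y + 7)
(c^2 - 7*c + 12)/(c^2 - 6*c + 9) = (c - 4)/(c - 3)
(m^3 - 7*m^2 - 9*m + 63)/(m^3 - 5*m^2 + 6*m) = (m^2 - 4*m - 21)/(m*(m - 2))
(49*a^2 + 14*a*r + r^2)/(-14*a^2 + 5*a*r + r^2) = (7*a + r)/(-2*a + r)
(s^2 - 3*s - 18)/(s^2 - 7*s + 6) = (s + 3)/(s - 1)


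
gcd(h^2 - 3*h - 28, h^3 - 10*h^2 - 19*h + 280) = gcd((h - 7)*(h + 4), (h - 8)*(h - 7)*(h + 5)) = h - 7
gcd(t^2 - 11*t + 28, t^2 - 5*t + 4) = t - 4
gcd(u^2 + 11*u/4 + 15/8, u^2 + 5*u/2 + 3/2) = u + 3/2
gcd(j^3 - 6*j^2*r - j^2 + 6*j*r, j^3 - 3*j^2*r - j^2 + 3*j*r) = j^2 - j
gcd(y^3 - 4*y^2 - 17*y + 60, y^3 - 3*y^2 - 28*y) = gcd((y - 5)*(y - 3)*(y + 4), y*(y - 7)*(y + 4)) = y + 4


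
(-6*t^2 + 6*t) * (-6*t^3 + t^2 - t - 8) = 36*t^5 - 42*t^4 + 12*t^3 + 42*t^2 - 48*t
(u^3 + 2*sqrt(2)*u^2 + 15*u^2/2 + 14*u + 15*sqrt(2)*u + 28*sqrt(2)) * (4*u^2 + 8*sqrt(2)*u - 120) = 4*u^5 + 16*sqrt(2)*u^4 + 30*u^4 - 32*u^3 + 120*sqrt(2)*u^3 - 660*u^2 - 16*sqrt(2)*u^2 - 1800*sqrt(2)*u - 1232*u - 3360*sqrt(2)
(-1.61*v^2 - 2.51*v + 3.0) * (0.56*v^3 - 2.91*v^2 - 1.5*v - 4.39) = -0.9016*v^5 + 3.2795*v^4 + 11.3991*v^3 + 2.1029*v^2 + 6.5189*v - 13.17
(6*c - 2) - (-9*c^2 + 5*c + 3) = 9*c^2 + c - 5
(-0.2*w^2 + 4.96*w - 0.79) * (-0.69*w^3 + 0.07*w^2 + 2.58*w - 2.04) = 0.138*w^5 - 3.4364*w^4 + 0.3763*w^3 + 13.1495*w^2 - 12.1566*w + 1.6116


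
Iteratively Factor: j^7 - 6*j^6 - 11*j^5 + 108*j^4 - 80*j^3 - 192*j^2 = (j - 3)*(j^6 - 3*j^5 - 20*j^4 + 48*j^3 + 64*j^2) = (j - 4)*(j - 3)*(j^5 + j^4 - 16*j^3 - 16*j^2) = (j - 4)*(j - 3)*(j + 4)*(j^4 - 3*j^3 - 4*j^2) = j*(j - 4)*(j - 3)*(j + 4)*(j^3 - 3*j^2 - 4*j) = j^2*(j - 4)*(j - 3)*(j + 4)*(j^2 - 3*j - 4) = j^2*(j - 4)*(j - 3)*(j + 1)*(j + 4)*(j - 4)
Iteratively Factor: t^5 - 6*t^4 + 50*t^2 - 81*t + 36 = (t - 3)*(t^4 - 3*t^3 - 9*t^2 + 23*t - 12) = (t - 4)*(t - 3)*(t^3 + t^2 - 5*t + 3) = (t - 4)*(t - 3)*(t + 3)*(t^2 - 2*t + 1) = (t - 4)*(t - 3)*(t - 1)*(t + 3)*(t - 1)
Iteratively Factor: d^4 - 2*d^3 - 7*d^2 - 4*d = (d - 4)*(d^3 + 2*d^2 + d) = (d - 4)*(d + 1)*(d^2 + d) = (d - 4)*(d + 1)^2*(d)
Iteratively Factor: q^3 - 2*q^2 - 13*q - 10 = (q + 2)*(q^2 - 4*q - 5) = (q - 5)*(q + 2)*(q + 1)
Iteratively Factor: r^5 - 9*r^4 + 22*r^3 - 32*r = (r + 1)*(r^4 - 10*r^3 + 32*r^2 - 32*r) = (r - 4)*(r + 1)*(r^3 - 6*r^2 + 8*r) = (r - 4)^2*(r + 1)*(r^2 - 2*r) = (r - 4)^2*(r - 2)*(r + 1)*(r)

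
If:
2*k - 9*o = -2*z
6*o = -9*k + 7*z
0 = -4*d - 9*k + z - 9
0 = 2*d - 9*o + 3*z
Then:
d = -27/256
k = -153/128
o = -3/4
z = -279/128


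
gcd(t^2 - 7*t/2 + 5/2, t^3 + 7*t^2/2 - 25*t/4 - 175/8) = t - 5/2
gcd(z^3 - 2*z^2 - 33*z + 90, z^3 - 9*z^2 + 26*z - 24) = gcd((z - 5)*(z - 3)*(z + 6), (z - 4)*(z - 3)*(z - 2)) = z - 3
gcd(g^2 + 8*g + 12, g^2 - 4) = g + 2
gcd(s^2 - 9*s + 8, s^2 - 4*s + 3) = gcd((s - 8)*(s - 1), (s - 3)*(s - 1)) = s - 1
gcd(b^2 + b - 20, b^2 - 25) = b + 5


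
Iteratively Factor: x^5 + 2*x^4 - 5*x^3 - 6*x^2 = (x)*(x^4 + 2*x^3 - 5*x^2 - 6*x) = x^2*(x^3 + 2*x^2 - 5*x - 6) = x^2*(x + 3)*(x^2 - x - 2) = x^2*(x + 1)*(x + 3)*(x - 2)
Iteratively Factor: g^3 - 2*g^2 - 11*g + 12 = (g + 3)*(g^2 - 5*g + 4) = (g - 4)*(g + 3)*(g - 1)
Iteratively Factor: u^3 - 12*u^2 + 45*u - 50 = (u - 2)*(u^2 - 10*u + 25) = (u - 5)*(u - 2)*(u - 5)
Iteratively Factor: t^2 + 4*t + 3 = (t + 1)*(t + 3)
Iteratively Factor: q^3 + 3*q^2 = (q)*(q^2 + 3*q) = q^2*(q + 3)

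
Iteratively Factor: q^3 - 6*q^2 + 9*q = (q - 3)*(q^2 - 3*q) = (q - 3)^2*(q)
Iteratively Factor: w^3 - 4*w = (w)*(w^2 - 4) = w*(w - 2)*(w + 2)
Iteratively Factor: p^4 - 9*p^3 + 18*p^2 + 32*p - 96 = (p - 4)*(p^3 - 5*p^2 - 2*p + 24) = (p - 4)*(p - 3)*(p^2 - 2*p - 8) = (p - 4)^2*(p - 3)*(p + 2)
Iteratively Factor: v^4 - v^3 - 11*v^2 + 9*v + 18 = (v + 1)*(v^3 - 2*v^2 - 9*v + 18) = (v + 1)*(v + 3)*(v^2 - 5*v + 6) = (v - 3)*(v + 1)*(v + 3)*(v - 2)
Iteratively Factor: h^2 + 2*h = (h + 2)*(h)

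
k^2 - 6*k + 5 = (k - 5)*(k - 1)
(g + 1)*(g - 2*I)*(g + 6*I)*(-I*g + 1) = -I*g^4 + 5*g^3 - I*g^3 + 5*g^2 - 8*I*g^2 + 12*g - 8*I*g + 12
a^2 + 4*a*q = a*(a + 4*q)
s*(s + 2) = s^2 + 2*s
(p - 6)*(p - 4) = p^2 - 10*p + 24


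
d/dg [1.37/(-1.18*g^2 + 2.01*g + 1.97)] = (3.2332*g - 2.7537)/(-1.18*g^2 + 2.01*g + 1.97)^2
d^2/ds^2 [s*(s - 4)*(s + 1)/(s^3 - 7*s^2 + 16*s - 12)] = 8*(s^4 - 11*s^3 + 27*s^2 + 15*s - 75)/(s^7 - 17*s^6 + 123*s^5 - 491*s^4 + 1168*s^3 - 1656*s^2 + 1296*s - 432)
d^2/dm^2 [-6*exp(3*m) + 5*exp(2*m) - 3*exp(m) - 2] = (-54*exp(2*m) + 20*exp(m) - 3)*exp(m)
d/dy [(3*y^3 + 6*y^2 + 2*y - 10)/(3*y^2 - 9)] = (3*y^4 - 29*y^2 - 16*y - 6)/(3*(y^4 - 6*y^2 + 9))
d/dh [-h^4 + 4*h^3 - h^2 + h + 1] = -4*h^3 + 12*h^2 - 2*h + 1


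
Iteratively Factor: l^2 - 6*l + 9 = (l - 3)*(l - 3)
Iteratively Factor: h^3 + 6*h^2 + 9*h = (h + 3)*(h^2 + 3*h) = h*(h + 3)*(h + 3)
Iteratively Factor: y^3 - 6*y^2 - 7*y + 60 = (y + 3)*(y^2 - 9*y + 20) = (y - 5)*(y + 3)*(y - 4)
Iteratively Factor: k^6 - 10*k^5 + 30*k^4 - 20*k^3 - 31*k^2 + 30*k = (k)*(k^5 - 10*k^4 + 30*k^3 - 20*k^2 - 31*k + 30) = k*(k - 3)*(k^4 - 7*k^3 + 9*k^2 + 7*k - 10) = k*(k - 3)*(k - 2)*(k^3 - 5*k^2 - k + 5) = k*(k - 5)*(k - 3)*(k - 2)*(k^2 - 1) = k*(k - 5)*(k - 3)*(k - 2)*(k + 1)*(k - 1)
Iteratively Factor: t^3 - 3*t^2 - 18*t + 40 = (t - 5)*(t^2 + 2*t - 8) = (t - 5)*(t + 4)*(t - 2)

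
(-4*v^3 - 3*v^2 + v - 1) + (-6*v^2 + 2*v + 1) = -4*v^3 - 9*v^2 + 3*v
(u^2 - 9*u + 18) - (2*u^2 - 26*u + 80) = -u^2 + 17*u - 62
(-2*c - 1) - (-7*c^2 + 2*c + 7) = 7*c^2 - 4*c - 8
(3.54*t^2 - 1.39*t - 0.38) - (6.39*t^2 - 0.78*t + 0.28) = -2.85*t^2 - 0.61*t - 0.66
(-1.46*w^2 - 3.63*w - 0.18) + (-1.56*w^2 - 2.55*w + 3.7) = -3.02*w^2 - 6.18*w + 3.52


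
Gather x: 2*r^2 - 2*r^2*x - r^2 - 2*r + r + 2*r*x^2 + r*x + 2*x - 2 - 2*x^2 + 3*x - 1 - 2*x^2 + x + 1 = r^2 - r + x^2*(2*r - 4) + x*(-2*r^2 + r + 6) - 2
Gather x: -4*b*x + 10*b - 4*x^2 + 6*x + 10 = 10*b - 4*x^2 + x*(6 - 4*b) + 10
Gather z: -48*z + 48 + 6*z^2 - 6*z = 6*z^2 - 54*z + 48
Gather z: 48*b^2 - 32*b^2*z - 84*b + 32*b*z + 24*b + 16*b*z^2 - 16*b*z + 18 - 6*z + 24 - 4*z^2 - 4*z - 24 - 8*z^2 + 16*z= 48*b^2 - 60*b + z^2*(16*b - 12) + z*(-32*b^2 + 16*b + 6) + 18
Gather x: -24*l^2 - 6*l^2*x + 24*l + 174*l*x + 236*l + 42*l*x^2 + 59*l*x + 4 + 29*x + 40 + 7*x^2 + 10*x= -24*l^2 + 260*l + x^2*(42*l + 7) + x*(-6*l^2 + 233*l + 39) + 44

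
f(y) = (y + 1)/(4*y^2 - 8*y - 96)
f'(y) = (8 - 8*y)*(y + 1)/(4*y^2 - 8*y - 96)^2 + 1/(4*y^2 - 8*y - 96) = (y^2 - 2*y - 2*(y - 1)*(y + 1) - 24)/(4*(-y^2 + 2*y + 24)^2)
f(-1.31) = 0.00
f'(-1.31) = -0.01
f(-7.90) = -0.03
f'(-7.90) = -0.01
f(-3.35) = 0.10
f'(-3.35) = -0.18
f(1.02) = -0.02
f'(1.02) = -0.01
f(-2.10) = 0.02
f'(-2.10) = -0.02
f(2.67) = -0.04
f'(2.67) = -0.02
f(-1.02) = 0.00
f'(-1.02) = -0.01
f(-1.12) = 0.00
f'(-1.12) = -0.01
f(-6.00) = -0.05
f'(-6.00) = -0.02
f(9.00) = 0.06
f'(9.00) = -0.02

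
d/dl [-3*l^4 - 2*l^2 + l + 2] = -12*l^3 - 4*l + 1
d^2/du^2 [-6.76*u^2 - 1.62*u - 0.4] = -13.5200000000000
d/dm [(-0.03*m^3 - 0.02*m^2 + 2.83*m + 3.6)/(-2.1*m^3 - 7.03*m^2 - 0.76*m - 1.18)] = (0.1689*m^4 + 11.9316*m^3 + 42.6963*m^2 + 50.6632*m - 0.6034)/(4.41*m^6 + 29.526*m^5 + 52.6129*m^4 + 15.6416*m^3 + 17.1684*m^2 + 1.7936*m + 1.3924)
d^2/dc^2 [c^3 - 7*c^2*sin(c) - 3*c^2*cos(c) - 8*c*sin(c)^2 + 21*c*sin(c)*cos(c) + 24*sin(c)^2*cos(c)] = 7*c^2*sin(c) + 3*c^2*cos(c) + 12*c*sin(c) - 42*c*sin(2*c) - 28*c*cos(c) - 16*c*cos(2*c) + 6*c - 14*sin(c) - 16*sin(2*c) - 12*cos(c) + 42*cos(2*c) + 54*cos(3*c)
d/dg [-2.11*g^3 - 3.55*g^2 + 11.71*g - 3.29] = -6.33*g^2 - 7.1*g + 11.71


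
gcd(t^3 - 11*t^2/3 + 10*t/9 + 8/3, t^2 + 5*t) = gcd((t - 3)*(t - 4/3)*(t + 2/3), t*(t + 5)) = 1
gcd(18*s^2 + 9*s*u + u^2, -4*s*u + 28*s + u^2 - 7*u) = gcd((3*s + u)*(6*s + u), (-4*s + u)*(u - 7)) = 1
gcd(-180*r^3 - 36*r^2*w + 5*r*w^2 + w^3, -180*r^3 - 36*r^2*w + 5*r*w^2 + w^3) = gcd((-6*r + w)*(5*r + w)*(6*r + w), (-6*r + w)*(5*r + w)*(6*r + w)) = 180*r^3 + 36*r^2*w - 5*r*w^2 - w^3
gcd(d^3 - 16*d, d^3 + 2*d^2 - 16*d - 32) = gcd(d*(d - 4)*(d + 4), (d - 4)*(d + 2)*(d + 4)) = d^2 - 16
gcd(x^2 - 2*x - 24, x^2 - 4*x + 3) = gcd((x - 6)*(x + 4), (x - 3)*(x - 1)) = 1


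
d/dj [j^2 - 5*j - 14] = 2*j - 5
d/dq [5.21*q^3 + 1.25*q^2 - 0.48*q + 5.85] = 15.63*q^2 + 2.5*q - 0.48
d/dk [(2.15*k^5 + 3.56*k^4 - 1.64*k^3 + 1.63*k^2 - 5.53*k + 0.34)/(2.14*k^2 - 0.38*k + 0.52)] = (13.803*k^6 + 11.9688*k^5 - 1.978*k^4 + 8.6512*k^3 + 8.6564*k^2 + 0.239999999999999*k - 2.7464)/(4.5796*k^4 - 1.6264*k^3 + 2.37*k^2 - 0.3952*k + 0.2704)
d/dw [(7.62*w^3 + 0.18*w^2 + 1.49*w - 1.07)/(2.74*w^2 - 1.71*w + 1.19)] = (20.8788*w^4 - 26.0604*w^3 + 22.813*w^2 + 6.292*w - 0.0566000000000002)/(7.5076*w^4 - 9.3708*w^3 + 9.4453*w^2 - 4.0698*w + 1.4161)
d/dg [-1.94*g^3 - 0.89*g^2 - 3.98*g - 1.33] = -5.82*g^2 - 1.78*g - 3.98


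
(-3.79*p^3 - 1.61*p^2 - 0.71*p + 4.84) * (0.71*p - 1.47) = -2.6909*p^4 + 4.4282*p^3 + 1.8626*p^2 + 4.4801*p - 7.1148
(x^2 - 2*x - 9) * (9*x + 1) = 9*x^3 - 17*x^2 - 83*x - 9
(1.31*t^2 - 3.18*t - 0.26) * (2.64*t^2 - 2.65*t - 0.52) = 3.4584*t^4 - 11.8667*t^3 + 7.0594*t^2 + 2.3426*t + 0.1352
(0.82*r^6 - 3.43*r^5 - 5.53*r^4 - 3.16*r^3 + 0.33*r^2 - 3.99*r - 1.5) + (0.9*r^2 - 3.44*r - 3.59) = 0.82*r^6 - 3.43*r^5 - 5.53*r^4 - 3.16*r^3 + 1.23*r^2 - 7.43*r - 5.09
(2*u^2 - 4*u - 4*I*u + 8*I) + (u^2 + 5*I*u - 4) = 3*u^2 - 4*u + I*u - 4 + 8*I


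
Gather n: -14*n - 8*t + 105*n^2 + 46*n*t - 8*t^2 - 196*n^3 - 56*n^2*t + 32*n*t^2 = -196*n^3 + n^2*(105 - 56*t) + n*(32*t^2 + 46*t - 14) - 8*t^2 - 8*t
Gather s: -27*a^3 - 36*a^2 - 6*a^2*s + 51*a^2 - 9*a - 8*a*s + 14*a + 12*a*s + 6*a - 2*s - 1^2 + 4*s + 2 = -27*a^3 + 15*a^2 + 11*a + s*(-6*a^2 + 4*a + 2) + 1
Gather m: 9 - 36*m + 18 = 27 - 36*m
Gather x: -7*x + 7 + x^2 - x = x^2 - 8*x + 7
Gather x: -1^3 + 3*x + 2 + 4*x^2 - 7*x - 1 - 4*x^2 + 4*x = 0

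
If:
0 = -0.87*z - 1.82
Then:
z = -2.09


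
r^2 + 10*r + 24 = (r + 4)*(r + 6)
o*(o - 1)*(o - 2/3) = o^3 - 5*o^2/3 + 2*o/3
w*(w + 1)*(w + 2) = w^3 + 3*w^2 + 2*w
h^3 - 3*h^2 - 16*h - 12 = (h - 6)*(h + 1)*(h + 2)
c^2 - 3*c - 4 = (c - 4)*(c + 1)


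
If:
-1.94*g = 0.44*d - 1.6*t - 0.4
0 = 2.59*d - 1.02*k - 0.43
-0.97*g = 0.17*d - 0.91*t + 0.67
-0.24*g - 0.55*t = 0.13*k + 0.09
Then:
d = 93.31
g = -49.41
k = 236.50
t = -34.50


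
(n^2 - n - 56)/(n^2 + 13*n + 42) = (n - 8)/(n + 6)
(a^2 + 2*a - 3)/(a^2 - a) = (a + 3)/a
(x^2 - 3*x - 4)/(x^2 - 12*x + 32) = (x + 1)/(x - 8)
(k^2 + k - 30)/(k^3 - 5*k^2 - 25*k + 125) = (k + 6)/(k^2 - 25)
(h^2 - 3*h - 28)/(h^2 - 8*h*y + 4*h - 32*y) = (7 - h)/(-h + 8*y)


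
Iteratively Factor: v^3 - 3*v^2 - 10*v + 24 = (v - 4)*(v^2 + v - 6) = (v - 4)*(v - 2)*(v + 3)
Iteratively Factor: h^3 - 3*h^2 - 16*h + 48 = (h - 4)*(h^2 + h - 12) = (h - 4)*(h + 4)*(h - 3)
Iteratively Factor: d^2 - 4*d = (d)*(d - 4)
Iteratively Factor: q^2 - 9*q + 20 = (q - 4)*(q - 5)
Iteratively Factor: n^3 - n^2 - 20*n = (n - 5)*(n^2 + 4*n) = n*(n - 5)*(n + 4)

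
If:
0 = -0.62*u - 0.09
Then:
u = -0.15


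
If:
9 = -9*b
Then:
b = -1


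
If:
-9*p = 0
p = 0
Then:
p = 0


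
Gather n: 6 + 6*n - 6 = 6*n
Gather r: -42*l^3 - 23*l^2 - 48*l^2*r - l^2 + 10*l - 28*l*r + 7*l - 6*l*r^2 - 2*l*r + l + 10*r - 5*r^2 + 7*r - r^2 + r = -42*l^3 - 24*l^2 + 18*l + r^2*(-6*l - 6) + r*(-48*l^2 - 30*l + 18)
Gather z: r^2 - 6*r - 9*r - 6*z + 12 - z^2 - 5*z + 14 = r^2 - 15*r - z^2 - 11*z + 26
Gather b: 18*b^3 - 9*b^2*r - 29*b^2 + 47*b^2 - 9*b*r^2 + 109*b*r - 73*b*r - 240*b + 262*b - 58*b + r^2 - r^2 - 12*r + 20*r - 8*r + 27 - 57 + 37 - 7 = 18*b^3 + b^2*(18 - 9*r) + b*(-9*r^2 + 36*r - 36)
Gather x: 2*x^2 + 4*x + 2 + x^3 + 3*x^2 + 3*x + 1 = x^3 + 5*x^2 + 7*x + 3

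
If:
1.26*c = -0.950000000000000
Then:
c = -0.75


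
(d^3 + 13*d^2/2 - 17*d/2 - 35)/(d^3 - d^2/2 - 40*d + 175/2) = (d + 2)/(d - 5)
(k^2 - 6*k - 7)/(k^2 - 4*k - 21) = (k + 1)/(k + 3)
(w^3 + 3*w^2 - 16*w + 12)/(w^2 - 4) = (w^2 + 5*w - 6)/(w + 2)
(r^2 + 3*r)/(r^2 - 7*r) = (r + 3)/(r - 7)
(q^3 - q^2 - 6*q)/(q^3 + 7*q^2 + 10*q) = (q - 3)/(q + 5)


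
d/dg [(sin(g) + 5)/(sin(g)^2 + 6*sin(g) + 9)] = -(sin(g) + 7)*cos(g)/(sin(g) + 3)^3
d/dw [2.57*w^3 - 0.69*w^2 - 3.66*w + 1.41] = 7.71*w^2 - 1.38*w - 3.66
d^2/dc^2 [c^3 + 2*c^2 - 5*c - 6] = 6*c + 4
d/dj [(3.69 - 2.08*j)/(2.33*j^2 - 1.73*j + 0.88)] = (4.8464*j^2 - 17.1954*j + 4.5533)/(5.4289*j^4 - 8.0618*j^3 + 7.0937*j^2 - 3.0448*j + 0.7744)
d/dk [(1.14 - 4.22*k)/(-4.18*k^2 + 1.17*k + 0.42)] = (-17.6396*k^2 + 9.5304*k - 3.1062)/(17.4724*k^4 - 9.7812*k^3 - 2.1423*k^2 + 0.9828*k + 0.1764)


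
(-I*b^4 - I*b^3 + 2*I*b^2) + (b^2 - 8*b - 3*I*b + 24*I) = -I*b^4 - I*b^3 + b^2 + 2*I*b^2 - 8*b - 3*I*b + 24*I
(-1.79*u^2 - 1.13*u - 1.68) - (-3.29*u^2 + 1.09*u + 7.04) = 1.5*u^2 - 2.22*u - 8.72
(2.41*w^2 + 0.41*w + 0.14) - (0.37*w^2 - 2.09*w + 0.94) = 2.04*w^2 + 2.5*w - 0.8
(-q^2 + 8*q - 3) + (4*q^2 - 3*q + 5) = 3*q^2 + 5*q + 2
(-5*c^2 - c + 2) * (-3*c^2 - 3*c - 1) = 15*c^4 + 18*c^3 + 2*c^2 - 5*c - 2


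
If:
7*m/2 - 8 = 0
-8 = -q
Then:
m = 16/7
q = 8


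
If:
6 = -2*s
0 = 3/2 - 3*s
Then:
No Solution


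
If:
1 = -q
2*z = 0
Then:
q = -1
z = 0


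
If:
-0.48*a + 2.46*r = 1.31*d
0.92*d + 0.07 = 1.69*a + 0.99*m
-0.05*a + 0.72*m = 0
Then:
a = 0.824311957932118*r + 0.0333993489494411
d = 1.57582462610121*r - 0.0122379293860548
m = 0.0572438859675082*r + 0.00231939923260008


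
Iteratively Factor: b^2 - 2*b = (b - 2)*(b)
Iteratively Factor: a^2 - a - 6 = (a - 3)*(a + 2)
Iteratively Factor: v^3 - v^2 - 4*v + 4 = (v - 2)*(v^2 + v - 2) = (v - 2)*(v - 1)*(v + 2)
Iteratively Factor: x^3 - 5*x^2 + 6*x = (x - 2)*(x^2 - 3*x) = x*(x - 2)*(x - 3)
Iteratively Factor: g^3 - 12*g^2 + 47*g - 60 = (g - 4)*(g^2 - 8*g + 15) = (g - 5)*(g - 4)*(g - 3)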